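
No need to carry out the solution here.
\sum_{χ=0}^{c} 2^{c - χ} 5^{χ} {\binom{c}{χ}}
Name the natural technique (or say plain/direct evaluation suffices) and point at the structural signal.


Verdict: the binomial theorem — {\binom{c}{χ}} weighting matched powers of 5 and 2 is the expanded form of (5 + 2)^c — fold it back up.


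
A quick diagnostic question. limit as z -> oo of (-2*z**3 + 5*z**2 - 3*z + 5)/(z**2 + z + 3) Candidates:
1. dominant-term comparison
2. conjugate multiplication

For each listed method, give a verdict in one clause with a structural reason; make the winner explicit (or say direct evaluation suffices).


Best approach: dominant-term comparison — at large z only the top-degree terms survive; compare the leading terms and the limit falls out.
- dominant-term comparison — yes — fits the structure here.
- conjugate multiplication: multiplying by a conjugate would not remove any indeterminacy here.


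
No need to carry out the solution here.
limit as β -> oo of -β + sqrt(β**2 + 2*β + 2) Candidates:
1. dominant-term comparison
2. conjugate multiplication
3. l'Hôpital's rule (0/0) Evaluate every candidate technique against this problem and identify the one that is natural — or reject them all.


Method: conjugate multiplication — the difference sqrt(β**2 + 2*β + 2) - β is an ∞ − ∞ stalemate; its conjugate partner breaks the tie.
- dominant-term comparison: this limit is not decided by comparing polynomial growth at infinity.
- conjugate multiplication: applies; the problem has the shape this method handles.
- l'Hôpital's rule (0/0) — no quotient structure at all: the clash is ∞ minus ∞, which rationalizing converts into a tractable ratio.


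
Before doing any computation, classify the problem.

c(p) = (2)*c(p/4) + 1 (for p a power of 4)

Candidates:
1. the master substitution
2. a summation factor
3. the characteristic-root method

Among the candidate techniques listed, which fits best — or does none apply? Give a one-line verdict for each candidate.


Verdict: the master substitution — treat m = log base 4 of p as the new clock: one recursion step advances m by one while p scales by 4.
- the master substitution — yes — fits the structure here.
- a summation factor: a divided-index call is outside the fixed-shift first-order family a summation factor normalizes.
- the characteristic-root method — a divided-index call is not the fixed-shift linear shape that characteristic roots solve.


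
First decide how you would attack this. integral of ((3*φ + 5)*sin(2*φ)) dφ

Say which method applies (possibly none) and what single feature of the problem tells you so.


Diagnosis: integration by parts — a polynomial factor 3*φ + 5 multiplies sin(2*φ); differentiating 3*φ + 5 lowers its degree while sin(2*φ) integrates cleanly, so parts wins.


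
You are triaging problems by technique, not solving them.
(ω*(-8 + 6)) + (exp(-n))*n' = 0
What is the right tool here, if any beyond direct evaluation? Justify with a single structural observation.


Technique: separation of variables — solved for the derivative, the right side splits multiplicatively into a function of each variable alone — divide and integrate each side. The equation is exact as it stands too — a potential function exists — though separation reads the split structure directly.


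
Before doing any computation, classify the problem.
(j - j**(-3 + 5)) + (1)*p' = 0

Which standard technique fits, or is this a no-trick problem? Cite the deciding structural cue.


Technique: no special technique — solved for the derivative, p never appears on the right — this is a direct integration in j, not a differential-equations problem at heart.


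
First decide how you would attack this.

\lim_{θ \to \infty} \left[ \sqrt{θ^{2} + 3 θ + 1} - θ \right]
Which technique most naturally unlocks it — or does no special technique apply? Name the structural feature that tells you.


Best approach: conjugate multiplication — divergence minus divergence hides a finite answer — expose it by pairing \sqrt{θ^{2} + 3 θ + 1} - θ with its conjugate.


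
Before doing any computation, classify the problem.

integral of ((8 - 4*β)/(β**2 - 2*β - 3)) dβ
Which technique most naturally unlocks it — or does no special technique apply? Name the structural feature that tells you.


Technique: partial fractions — β**2 - 2*β - 3 splits into linear pieces, so the quotient is a sum of simple fractions — decompose before integrating.


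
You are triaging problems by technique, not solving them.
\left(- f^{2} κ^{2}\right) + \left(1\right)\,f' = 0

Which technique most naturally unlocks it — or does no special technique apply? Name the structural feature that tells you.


Diagnosis: separation of variables — all dependence on the two variables factors apart, the defining separable shape.


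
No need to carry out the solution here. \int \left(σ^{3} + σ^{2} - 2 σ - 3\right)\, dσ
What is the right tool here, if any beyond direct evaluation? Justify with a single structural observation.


Method: no special technique — scan for structure and find none: constant multiples of powers of σ, integrate directly.


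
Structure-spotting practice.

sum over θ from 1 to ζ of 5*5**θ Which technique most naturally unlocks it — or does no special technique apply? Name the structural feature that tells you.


Best approach: the geometric series formula — each term is 5 times the previous one, so the geometric-series formula applies directly.


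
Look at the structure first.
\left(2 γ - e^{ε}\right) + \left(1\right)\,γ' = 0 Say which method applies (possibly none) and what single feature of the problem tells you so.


Best approach: a linear integrating factor — linear in the unknown with genuine forcing: multiply through by the exponential of the integrated coefficient and the left side closes into one derivative.


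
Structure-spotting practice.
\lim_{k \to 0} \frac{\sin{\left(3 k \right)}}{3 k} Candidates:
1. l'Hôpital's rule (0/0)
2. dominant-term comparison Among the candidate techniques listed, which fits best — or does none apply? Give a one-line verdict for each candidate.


Technique: l'Hôpital's rule (0/0) — substituting 0 gives 0 over 0; differentiate top and bottom once and re-evaluate. Expanding numerator and denominator to first order gives the same value — the rule automates exactly that.
- l'Hôpital's rule (0/0): a fit — the right tool for this form.
- dominant-term comparison: leading-power comparison does not apply to this form.


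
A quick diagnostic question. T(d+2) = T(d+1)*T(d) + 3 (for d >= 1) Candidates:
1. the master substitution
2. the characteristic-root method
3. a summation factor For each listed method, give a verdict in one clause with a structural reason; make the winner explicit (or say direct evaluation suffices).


Method: no special technique — this one you iterate or analyze qualitatively: the nonlinearity defeats linear solution methods.
- the master substitution: no fixed divisor shrinks the index between calls.
- the characteristic-root method — nonlinearity rules out exponential-mode superposition from the start.
- a summation factor — no summation factor applies — the rule is not linear in the sequence values.


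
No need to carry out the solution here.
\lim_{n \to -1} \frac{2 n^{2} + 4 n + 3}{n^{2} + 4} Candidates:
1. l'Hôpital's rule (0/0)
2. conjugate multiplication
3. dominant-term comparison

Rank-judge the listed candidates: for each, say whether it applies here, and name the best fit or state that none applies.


Method: no special technique — no zero denominators, no indeterminate clash at -1 — substitute and read off the value.
- l'Hôpital's rule (0/0): substituting the point produces a determinate value, not a 0 over 0 clash.
- conjugate multiplication: rationalization has no target — no divergent radical difference appears.
- dominant-term comparison — no dominant power emerges to decide the limit by degree comparison.


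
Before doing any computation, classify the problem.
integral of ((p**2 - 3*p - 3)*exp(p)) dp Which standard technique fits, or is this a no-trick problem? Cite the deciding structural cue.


Method: integration by parts — p**2 - 3*p - 3 dies after finitely many derivatives while exp(p) cycles under integration — the tabular/parts setup.


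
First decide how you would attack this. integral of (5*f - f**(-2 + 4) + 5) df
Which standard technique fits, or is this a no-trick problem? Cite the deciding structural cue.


Best approach: no special technique — every term is a constant multiple of a power of f; term-wise power-rule integration needs no preliminary transformation.


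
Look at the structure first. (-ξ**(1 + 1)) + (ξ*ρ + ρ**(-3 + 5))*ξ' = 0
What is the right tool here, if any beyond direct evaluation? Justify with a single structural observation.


Technique: the homogeneous substitution — the slope is degree-zero homogeneous: the ratio substitution v = ξ/ρ collapses it. A Bernoulli-style rewrite — possibly after exchanging which variable is treated as dependent — would work as well; the homogeneous substitution is the more immediate reading here.


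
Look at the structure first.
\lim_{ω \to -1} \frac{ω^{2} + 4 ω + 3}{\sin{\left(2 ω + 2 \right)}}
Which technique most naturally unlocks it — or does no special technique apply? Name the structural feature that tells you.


Method: l'Hôpital's rule (0/0) — numerator and denominator both vanish at -1 — a genuine 0/0 form, which is exactly when l'Hôpital applies. Known elementary limits would finish this too — the rule just bypasses the case analysis.


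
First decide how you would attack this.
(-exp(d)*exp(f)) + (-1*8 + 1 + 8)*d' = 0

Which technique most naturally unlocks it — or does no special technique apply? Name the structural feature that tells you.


Diagnosis: separation of variables — a product of single-variable factors, exp(f) and exp(d) — the textbook separable form.


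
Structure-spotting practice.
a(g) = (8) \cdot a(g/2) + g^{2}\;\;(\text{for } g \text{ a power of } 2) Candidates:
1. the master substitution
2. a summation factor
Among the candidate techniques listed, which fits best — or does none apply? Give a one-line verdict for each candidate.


Verdict: the master substitution — the argument contracts 2-fold per step: reindex g exponentially and solve the linear recurrence in the new index.
- the master substitution: applicable, and directly so.
- a summation factor — a divided-index call is outside the fixed-shift first-order family a summation factor normalizes.


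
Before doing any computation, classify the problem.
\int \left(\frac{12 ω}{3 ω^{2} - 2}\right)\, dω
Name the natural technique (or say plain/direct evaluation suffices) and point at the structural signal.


Diagnosis: u-substitution — viewed as a product, the integrand is a composition evaluated at 3 ω^{2} - 2 times (a constant multiple of) that inner expression's derivative, so u = 3 ω^{2} - 2 makes it elementary.


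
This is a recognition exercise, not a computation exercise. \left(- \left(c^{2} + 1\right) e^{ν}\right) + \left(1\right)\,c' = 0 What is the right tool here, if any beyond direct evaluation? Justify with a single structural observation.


Best approach: separation of variables — all dependence on the two variables factors apart, the defining separable shape.


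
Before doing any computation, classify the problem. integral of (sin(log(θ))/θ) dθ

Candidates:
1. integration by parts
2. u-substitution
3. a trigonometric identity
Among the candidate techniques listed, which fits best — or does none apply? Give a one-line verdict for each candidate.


Verdict: u-substitution — the only nontrivial dependence routes through log(θ), whose derivative supplies the leftover factor up to a constant multiple — u = log(θ) flattens it.
- integration by parts — the integrand does not split as a nonconstant polynomial times an exp, sine, cosine of a linear argument, or logarithm — no polynomial-kernel parts product to differentiate one side of.
- u-substitution: applies; the problem has the shape this method handles.
- a trigonometric identity — no identity rewrites this into an easier trigonometric form.


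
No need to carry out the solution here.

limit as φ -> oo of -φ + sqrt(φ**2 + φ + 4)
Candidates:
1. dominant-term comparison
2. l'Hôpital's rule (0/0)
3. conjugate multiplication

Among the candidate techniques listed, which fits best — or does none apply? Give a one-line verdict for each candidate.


Diagnosis: conjugate multiplication — the difference sqrt(φ**2 + φ + 4) - φ is an ∞ − ∞ stalemate; its conjugate partner breaks the tie.
- dominant-term comparison — no ranking of term growth rates resolves the limit here.
- l'Hôpital's rule (0/0): no quotient structure at all: the clash is ∞ minus ∞, which rationalizing converts into a tractable ratio.
- conjugate multiplication — a fit — the right tool for this form.


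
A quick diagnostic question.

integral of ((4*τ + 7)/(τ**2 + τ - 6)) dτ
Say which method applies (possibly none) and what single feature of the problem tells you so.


Diagnosis: partial fractions — once τ**2 + τ - 6 is factored, each root contributes a simple-fraction term; integrate them one at a time.


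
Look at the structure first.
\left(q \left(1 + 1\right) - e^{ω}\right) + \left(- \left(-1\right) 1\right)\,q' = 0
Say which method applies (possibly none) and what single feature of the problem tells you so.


Technique: a linear integrating factor — the unknown enters only to the first power against a nonzero forcing term — the integrating-factor template applies directly.


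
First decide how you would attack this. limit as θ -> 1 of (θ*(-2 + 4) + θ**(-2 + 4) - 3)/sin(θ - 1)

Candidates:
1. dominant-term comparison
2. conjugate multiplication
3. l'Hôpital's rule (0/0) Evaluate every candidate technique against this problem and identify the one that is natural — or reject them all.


Technique: l'Hôpital's rule (0/0) — numerator and denominator both vanish at 1 — a genuine 0/0 form, which is exactly when l'Hôpital applies. One could equally expand both pieces locally and compare leading terms; the rule does that in one stroke.
- dominant-term comparison: no ranking of term growth rates resolves the limit here.
- conjugate multiplication: no difference of divergent radicals appears, so rationalizing has nothing to cancel.
- l'Hôpital's rule (0/0) — yes, a natural case for it.


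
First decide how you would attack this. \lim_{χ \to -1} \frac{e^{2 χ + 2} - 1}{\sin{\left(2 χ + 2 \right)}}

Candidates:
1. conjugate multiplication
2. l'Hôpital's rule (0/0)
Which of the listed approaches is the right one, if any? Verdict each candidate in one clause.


Diagnosis: l'Hôpital's rule (0/0) — numerator and denominator both vanish at -1 — a genuine 0/0 form, which is exactly when l'Hôpital applies. One could equally expand both pieces locally and compare leading terms; the rule does that in one stroke.
- conjugate multiplication: there is no infinity-minus-infinity radical difference to rationalize.
- l'Hôpital's rule (0/0) — applies; the problem has the shape this method handles.


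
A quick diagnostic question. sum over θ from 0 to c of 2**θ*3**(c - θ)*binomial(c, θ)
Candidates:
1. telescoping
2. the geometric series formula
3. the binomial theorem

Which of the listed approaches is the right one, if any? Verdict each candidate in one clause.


Technique: the binomial theorem — the binomial coefficients weight matched powers of 2 and 3, which is exactly the expansion of a binomial power.
- telescoping: the terms as presented offer no neighboring cancellation — a telescoping rewrite may exist, but the displayed structure does not hand one over.
- the geometric series formula: the term-to-term ratio drifts with the index — the one thing the geometric formula cannot absorb.
- the binomial theorem: applicable, and directly so.


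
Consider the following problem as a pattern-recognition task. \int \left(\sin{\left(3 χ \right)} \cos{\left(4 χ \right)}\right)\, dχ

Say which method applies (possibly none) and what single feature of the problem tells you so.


Verdict: a trigonometric identity — two sinusoids at different rates multiply in \sin{\left(3 χ \right)} \cos{\left(4 χ \right)}; the product-to-sum identity uncouples them.


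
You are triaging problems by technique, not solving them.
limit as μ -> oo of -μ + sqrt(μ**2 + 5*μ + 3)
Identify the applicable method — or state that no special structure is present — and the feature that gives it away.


Verdict: conjugate multiplication — infinity minus infinity with a radical in play — multiply by the conjugate so the divergences of sqrt(μ**2 + 5*μ + 3) and μ annihilate.


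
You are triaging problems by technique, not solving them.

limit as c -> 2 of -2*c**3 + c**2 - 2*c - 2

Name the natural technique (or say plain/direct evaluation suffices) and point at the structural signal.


Method: no special technique — nothing blocks direct substitution at 2: plug in and finish.


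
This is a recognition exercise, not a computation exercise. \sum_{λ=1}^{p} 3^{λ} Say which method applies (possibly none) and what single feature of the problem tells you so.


Method: the geometric series formula — the ratio of consecutive terms is the constant 3, independent of the index — a geometric sum.


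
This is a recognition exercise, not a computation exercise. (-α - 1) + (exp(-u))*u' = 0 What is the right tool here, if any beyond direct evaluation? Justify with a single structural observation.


Verdict: separation of variables — all dependence on the two variables factors apart, the defining separable shape. The cross-partial test also passes here (vacuously, each side single-variable); the potential-function route would work, separation is simply more immediate.


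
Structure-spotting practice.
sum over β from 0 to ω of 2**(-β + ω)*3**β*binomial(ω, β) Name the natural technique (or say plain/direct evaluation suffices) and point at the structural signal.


Verdict: the binomial theorem — binomial(ω, β) weighting matched powers of 3 and 2 is the expanded form of (3 + 2)^ω — fold it back up.


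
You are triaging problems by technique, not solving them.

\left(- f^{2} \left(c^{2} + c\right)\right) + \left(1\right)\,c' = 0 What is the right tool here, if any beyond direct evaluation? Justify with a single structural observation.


Method: separation of variables — solved for the derivative, the right side factors as f^{2} times c^{2} + c — all f-dependence separates from all c-dependence. This doubles as a Bernoulli equation in the unknown as written; dividing and integrating works on it directly.


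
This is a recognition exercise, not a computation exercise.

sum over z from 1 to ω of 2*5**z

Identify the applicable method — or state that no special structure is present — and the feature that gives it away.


Verdict: the geometric series formula — check a ratio of consecutive terms: it is 5, independent of the index, so the geometric formula closes the sum.


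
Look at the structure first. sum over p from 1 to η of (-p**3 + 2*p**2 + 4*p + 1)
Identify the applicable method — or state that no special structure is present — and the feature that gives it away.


Method: no special technique — this is bookkeeping, not technique: standard formulas for sums of constant-multiple powers of p apply termwise.


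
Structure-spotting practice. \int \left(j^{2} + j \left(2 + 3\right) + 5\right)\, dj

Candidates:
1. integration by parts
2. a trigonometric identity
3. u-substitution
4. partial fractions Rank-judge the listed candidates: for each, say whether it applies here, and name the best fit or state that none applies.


Technique: no special technique — nothing composite, nothing rational, nothing trigonometric — each constant-multiple power of j integrates by the power rule alone.
- integration by parts: splitting off a factor buys nothing — the integrand integrates directly without parts.
- a trigonometric identity: there is no trigonometric structure at all — the integrand carries no sine or cosine to rewrite.
- u-substitution — no substitution does more than relabel what direct integration already handles.
- partial fractions: the expression is not a ratio of polynomials that decomposes further.


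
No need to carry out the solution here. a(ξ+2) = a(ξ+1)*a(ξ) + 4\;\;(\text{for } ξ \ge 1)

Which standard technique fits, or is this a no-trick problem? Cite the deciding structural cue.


Technique: no special technique — this one you iterate or analyze qualitatively: the nonlinearity defeats linear solution methods.


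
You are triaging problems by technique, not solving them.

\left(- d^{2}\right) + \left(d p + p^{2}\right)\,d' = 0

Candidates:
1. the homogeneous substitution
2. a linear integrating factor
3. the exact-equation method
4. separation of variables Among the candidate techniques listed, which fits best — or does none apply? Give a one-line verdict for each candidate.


Method: the homogeneous substitution — the slope is degree-zero homogeneous: the ratio substitution v = d/p collapses it. Rewriting — with the variables' roles exchanged where the shape demands it — would expose a Bernoulli structure too; the homogeneous substitution simply reads the degrees directly.
- the homogeneous substitution — yes — fits the structure here.
- a linear integrating factor — a nonlinear term in the unknown puts this outside the integrating-factor template.
- the exact-equation method: no potential function has this form as its differential, as written.
- separation of variables: the two dependences are entangled, not a clean product of one-variable pieces.


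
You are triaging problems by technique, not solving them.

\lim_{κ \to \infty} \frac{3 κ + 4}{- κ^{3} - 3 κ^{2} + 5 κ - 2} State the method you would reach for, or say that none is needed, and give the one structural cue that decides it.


Technique: dominant-term comparison — at large κ only the top-degree terms survive; compare the leading terms and the limit falls out. As a single quotient, the ∞/∞ shape would yield to repeated differentiation as well — the growth comparison gets there in one look.


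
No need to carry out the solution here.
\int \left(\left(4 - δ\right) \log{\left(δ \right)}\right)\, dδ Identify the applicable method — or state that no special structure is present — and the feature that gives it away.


Verdict: integration by parts — choose u = \log{\left(δ \right)}: one derivative turns the logarithm algebraic, and the remaining factor 4 - δ integrates term by term under the power rule.


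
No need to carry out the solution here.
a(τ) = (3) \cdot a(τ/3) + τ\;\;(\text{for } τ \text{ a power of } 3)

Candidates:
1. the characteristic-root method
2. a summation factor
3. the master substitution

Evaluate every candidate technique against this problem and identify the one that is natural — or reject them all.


Diagnosis: the master substitution — treat m = log base 3 of τ as the new clock: one recursion step advances m by one while τ scales by 3.
- the characteristic-root method: the recursion divides its index rather than shifting it — outside the constant-shift family the root method covers.
- a summation factor — the recursion divides its index rather than shifting it — there is no previous-term chain for a summation factor to telescope.
- the master substitution: applies; the problem has the shape this method handles.


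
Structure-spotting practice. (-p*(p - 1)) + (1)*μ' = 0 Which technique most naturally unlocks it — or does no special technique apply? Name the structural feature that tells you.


Best approach: no special technique — the slope is a pure function of p; integrate both sides and be done.


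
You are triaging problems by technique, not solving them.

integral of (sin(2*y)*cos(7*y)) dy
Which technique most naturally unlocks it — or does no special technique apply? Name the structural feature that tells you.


Technique: a trigonometric identity — the product sin(2*y)*cos(7*y) converts to a sum of single-frequency sinusoids via the product-to-sum identity.


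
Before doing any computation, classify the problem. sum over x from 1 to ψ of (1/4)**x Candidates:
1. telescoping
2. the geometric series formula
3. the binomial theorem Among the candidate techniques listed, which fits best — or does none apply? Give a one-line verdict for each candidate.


Diagnosis: the geometric series formula — check a ratio of consecutive terms: it is 1/4, independent of the index, so the geometric formula closes the sum.
- telescoping — neither a shifted-difference shape nor integer-spaced poles are present.
- the geometric series formula — yes — fits the structure here.
- the binomial theorem — the terms lack the binomial-coefficient-weighted complementary-power pattern of an expansion.


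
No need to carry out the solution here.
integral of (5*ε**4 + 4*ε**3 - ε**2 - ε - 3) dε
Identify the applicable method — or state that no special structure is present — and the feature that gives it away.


Diagnosis: no special technique — scan for structure and find none: constant multiples of powers of ε, integrate directly.


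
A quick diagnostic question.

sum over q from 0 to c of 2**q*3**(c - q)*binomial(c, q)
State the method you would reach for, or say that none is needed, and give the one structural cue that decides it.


Technique: the binomial theorem — the binomial coefficients weight matched powers of 2 and 3, which is exactly the expansion of a binomial power.


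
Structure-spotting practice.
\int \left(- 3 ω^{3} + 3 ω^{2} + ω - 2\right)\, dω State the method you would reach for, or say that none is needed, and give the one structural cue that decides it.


Technique: no special technique — scan for structure and find none: constant multiples of powers of ω, integrate directly.


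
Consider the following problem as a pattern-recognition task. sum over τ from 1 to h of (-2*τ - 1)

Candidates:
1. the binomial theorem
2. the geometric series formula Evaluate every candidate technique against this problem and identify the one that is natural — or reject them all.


Verdict: no special technique — recognize the absence of structure: constant-multiple powers of τ summed plainly, no special method required.
- the binomial theorem: the summand does not match any term pattern of an expanded binomial power.
- the geometric series formula: there is no constant term-to-term ratio.


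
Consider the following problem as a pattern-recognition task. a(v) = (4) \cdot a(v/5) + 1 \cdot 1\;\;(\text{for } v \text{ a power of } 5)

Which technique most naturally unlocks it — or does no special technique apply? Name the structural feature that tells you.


Best approach: the master substitution — the argument contracts 5-fold per step: reindex v exponentially and solve the linear recurrence in the new index.


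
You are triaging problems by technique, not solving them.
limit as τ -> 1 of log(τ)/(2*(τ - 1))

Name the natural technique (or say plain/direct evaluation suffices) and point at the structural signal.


Best approach: l'Hôpital's rule (0/0) — plug in 1: top and bottom both hit zero, so differentiate each and retry. A local series expansion at the point resolves it as well; the rule is the packaged version of that step.


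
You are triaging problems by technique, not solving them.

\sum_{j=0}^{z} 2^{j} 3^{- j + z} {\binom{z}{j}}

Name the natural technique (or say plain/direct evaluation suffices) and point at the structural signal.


Verdict: the binomial theorem — binomial coefficients against complementary powers of 2 and 3: recognize the binomial expansion and resum.


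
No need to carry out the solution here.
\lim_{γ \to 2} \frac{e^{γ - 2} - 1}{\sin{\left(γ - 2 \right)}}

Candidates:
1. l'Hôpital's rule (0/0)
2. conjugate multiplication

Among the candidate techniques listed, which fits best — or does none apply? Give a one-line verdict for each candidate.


Technique: l'Hôpital's rule (0/0) — substituting 2 gives 0 over 0; differentiate top and bottom once and re-evaluate. The standard small-argument limits would also carry it; the rule is the systematic route.
- l'Hôpital's rule (0/0) — yes — fits the structure here.
- conjugate multiplication: multiplying by a conjugate would not remove any indeterminacy here.


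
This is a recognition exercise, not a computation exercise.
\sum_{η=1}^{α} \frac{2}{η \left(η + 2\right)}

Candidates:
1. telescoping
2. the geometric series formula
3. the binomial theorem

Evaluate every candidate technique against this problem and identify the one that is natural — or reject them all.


Verdict: telescoping — the summand \frac{2}{η \left(η + 2\right)} decomposes into fractions whose poles differ by an integer shift — the series collapses.
- telescoping: yes — fits the structure here.
- the geometric series formula: there is no constant term-to-term ratio.
- the binomial theorem: there is no sum-raised-to-a-power identity hiding in these terms.


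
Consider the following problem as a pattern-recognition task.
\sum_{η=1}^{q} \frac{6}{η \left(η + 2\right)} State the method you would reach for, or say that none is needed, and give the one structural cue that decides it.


Method: telescoping — the denominator's roots in \frac{6}{η \left(η + 2\right)} sit an integer apart: decomposition produces a self-cancelling chain.


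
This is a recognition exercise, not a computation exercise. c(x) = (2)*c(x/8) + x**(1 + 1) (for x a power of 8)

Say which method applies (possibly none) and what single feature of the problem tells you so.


Verdict: the master substitution — the call at x/8 makes this multiplicative recursion; the master-style substitution converts it to additive.


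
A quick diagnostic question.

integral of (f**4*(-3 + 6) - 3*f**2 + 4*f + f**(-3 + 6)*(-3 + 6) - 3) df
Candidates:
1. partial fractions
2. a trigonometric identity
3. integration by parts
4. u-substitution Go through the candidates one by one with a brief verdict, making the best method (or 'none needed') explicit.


Diagnosis: no special technique — the integrand is a sum of constant multiples of powers of f — integrate term by term.
- partial fractions — there is no rational-function structure to decompose.
- a trigonometric identity — with no trigonometric functions present, identity rewriting has no target.
- integration by parts: parts would only shuffle a directly integrable integrand.
- u-substitution: any workable substitution here is cosmetic — the integrand is already in directly integrable form.


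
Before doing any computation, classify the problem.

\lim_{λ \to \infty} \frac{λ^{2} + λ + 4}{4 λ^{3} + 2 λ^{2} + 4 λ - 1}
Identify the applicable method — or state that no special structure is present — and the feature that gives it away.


Best approach: dominant-term comparison — as λ grows, only the highest-degree terms matter — compare leading terms and read the limit off. l'Hôpital's at-infinity variant applies to the expression viewed as a single quotient; the leading-term comparison is the direct route.


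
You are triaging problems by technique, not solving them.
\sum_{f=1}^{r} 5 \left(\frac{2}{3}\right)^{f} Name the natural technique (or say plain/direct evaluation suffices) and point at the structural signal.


Technique: the geometric series formula — each term is \frac{2}{3} times the previous one, so the geometric-series formula applies directly.


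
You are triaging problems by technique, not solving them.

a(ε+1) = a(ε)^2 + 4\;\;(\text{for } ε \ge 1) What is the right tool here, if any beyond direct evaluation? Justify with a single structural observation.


Verdict: no special technique — no ansatz, no master substitution, no summation factor survives the nonlinearity here.


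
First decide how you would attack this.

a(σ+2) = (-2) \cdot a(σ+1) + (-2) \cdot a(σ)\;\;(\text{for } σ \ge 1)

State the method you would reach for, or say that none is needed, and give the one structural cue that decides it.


Best approach: the characteristic-root method — no index-dependence in the weights and nothing inhomogeneous: classic characteristic-equation setup.


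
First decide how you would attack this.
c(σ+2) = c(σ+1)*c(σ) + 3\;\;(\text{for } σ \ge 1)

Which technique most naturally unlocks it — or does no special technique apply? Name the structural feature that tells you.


Technique: no special technique — the recurrence is nonlinear in the sequence terms; no linear-recurrence method fits it as written — one iterates or studies it directly.


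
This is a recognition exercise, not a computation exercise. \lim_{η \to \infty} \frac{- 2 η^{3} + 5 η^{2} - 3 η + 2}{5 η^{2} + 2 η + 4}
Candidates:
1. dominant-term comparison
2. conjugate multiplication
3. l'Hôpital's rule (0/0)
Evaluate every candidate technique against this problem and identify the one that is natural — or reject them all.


Method: dominant-term comparison — as η grows, only the highest-degree terms matter — compare leading terms and read the limit off.
- dominant-term comparison: yes, a natural case for it.
- conjugate multiplication — no difference of divergent radicals appears, so rationalizing has nothing to cancel.
- l'Hôpital's rule (0/0): viewed as a single quotient this runs to ∞/∞, not the 0/0 clash this candidate addresses; an at-infinity variant of the rule would resolve it, but comparing leading growth reads the answer without differentiating.


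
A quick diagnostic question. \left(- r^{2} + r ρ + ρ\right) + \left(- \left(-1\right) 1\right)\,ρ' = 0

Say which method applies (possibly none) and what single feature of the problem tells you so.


Technique: a linear integrating factor — linear in the unknown with genuine forcing: multiply through by the exponential of the integrated coefficient and the left side closes into one derivative.


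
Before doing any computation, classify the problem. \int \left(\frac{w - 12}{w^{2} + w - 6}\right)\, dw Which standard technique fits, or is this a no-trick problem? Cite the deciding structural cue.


Best approach: partial fractions — once w^{2} + w - 6 is factored, each root contributes a simple-fraction term; integrate them one at a time.


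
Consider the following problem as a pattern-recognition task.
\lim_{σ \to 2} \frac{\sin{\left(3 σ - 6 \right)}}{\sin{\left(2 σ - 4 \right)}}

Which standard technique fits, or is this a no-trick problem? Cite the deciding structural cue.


Technique: l'Hôpital's rule (0/0) — substituting 2 gives 0 over 0; differentiate top and bottom once and re-evaluate. Known elementary limits would finish this too — the rule just bypasses the case analysis.


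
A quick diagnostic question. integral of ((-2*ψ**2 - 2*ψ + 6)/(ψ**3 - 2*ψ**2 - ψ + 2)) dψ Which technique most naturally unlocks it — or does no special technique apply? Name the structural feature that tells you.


Best approach: partial fractions — rational integrand, reducible denominator ψ**3 - 2*ψ**2 - ψ + 2: decompose first, integrate second.


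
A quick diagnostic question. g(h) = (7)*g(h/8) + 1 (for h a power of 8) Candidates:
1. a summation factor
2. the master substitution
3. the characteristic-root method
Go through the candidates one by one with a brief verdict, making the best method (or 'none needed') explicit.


Best approach: the master substitution — the argument shrinks by the factor 8, so measure the index on a logarithmic scale and the recursion becomes a shift.
- a summation factor — the recursion divides its index rather than shifting it — there is no previous-term chain for a summation factor to telescope.
- the master substitution: applies; the problem has the shape this method handles.
- the characteristic-root method — a divided-index call is not the fixed-shift linear shape that characteristic roots solve.


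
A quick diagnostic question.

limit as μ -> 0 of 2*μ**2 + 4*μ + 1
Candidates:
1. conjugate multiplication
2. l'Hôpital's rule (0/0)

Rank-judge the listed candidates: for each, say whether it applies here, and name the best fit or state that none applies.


Best approach: no special technique — no vanishing denominator and no indeterminate clash at the point — evaluation is immediate.
- conjugate multiplication: no difference of divergent radicals appears, so rationalizing has nothing to cancel.
- l'Hôpital's rule (0/0) — substituting the point produces a determinate value, not a 0 over 0 clash.


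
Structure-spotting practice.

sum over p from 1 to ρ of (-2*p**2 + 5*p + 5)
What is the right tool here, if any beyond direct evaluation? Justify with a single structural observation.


Verdict: no special technique — this is bookkeeping, not technique: standard formulas for sums of constant-multiple powers of p apply termwise.


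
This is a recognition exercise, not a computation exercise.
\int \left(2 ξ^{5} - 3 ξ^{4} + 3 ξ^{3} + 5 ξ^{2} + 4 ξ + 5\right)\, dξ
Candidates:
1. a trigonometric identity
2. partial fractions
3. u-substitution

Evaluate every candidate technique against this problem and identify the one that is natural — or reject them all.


Best approach: no special technique — nothing composite, nothing rational, nothing trigonometric — each constant-multiple power of ξ integrates by the power rule alone.
- a trigonometric identity: with no trigonometric functions present, identity rewriting has no target.
- partial fractions — there is no rational-function structure to decompose.
- u-substitution: any workable substitution here is cosmetic — the integrand is already in directly integrable form.


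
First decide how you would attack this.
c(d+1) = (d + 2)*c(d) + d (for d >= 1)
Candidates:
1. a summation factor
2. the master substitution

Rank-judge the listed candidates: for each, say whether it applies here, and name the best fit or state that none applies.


Method: a summation factor — with the index-dependent coefficient d + 2, dividing by the cumulative product turns the left side into a pure difference.
- a summation factor: applies; the problem has the shape this method handles.
- the master substitution: this is shift-type recursion, outside the divide-and-conquer template.


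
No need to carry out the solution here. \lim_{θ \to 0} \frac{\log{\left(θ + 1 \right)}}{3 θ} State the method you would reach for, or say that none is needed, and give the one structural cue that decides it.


Best approach: l'Hôpital's rule (0/0) — the 0/0 form at 0 is the signature situation for l'Hôpital's rule. A first-order expansion at the point is an equally standard path; the rule packages it.


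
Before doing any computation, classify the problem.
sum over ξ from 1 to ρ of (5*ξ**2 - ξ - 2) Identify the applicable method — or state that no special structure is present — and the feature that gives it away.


Diagnosis: no special technique — this is bookkeeping, not technique: standard formulas for sums of constant-multiple powers of ξ apply termwise.


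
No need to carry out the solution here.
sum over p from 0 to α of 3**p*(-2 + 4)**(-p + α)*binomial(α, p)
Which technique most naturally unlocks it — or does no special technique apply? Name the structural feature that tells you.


Technique: the binomial theorem — binomial(α, p) weighting matched powers of 3 and (-2 + 4) is the expanded form of (3 + (-2 + 4))^α — fold it back up.
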